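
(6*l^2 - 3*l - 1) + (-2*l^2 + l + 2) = 4*l^2 - 2*l + 1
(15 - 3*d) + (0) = 15 - 3*d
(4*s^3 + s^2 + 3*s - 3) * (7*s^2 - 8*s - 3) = 28*s^5 - 25*s^4 + s^3 - 48*s^2 + 15*s + 9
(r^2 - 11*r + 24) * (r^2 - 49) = r^4 - 11*r^3 - 25*r^2 + 539*r - 1176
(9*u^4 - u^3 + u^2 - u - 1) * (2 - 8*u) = -72*u^5 + 26*u^4 - 10*u^3 + 10*u^2 + 6*u - 2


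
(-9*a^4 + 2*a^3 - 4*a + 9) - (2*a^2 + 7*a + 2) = -9*a^4 + 2*a^3 - 2*a^2 - 11*a + 7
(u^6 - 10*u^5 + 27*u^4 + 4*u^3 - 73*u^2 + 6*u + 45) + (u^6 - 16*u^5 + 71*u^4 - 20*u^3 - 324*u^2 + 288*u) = 2*u^6 - 26*u^5 + 98*u^4 - 16*u^3 - 397*u^2 + 294*u + 45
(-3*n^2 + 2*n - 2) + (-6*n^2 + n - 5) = -9*n^2 + 3*n - 7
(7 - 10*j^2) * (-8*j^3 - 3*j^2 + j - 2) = 80*j^5 + 30*j^4 - 66*j^3 - j^2 + 7*j - 14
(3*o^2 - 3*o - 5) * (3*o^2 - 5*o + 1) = 9*o^4 - 24*o^3 + 3*o^2 + 22*o - 5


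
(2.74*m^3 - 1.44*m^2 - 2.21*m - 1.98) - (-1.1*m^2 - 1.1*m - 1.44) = 2.74*m^3 - 0.34*m^2 - 1.11*m - 0.54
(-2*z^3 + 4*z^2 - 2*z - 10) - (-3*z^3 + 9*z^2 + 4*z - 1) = z^3 - 5*z^2 - 6*z - 9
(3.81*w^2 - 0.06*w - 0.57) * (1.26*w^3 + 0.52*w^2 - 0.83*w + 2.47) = 4.8006*w^5 + 1.9056*w^4 - 3.9117*w^3 + 9.1641*w^2 + 0.3249*w - 1.4079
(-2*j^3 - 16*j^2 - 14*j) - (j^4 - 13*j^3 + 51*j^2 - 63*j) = -j^4 + 11*j^3 - 67*j^2 + 49*j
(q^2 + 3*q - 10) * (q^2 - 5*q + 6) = q^4 - 2*q^3 - 19*q^2 + 68*q - 60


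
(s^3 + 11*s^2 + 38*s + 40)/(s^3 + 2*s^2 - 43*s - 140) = (s + 2)/(s - 7)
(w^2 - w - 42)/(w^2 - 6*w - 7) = (w + 6)/(w + 1)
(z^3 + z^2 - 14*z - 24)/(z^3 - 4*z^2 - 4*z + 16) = (z + 3)/(z - 2)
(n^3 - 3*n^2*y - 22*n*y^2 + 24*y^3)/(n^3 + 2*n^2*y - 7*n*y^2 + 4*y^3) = (-n + 6*y)/(-n + y)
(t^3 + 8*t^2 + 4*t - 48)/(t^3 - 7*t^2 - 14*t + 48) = (t^2 + 10*t + 24)/(t^2 - 5*t - 24)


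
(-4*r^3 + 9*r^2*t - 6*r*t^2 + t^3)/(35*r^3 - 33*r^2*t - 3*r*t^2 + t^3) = (-4*r^2 + 5*r*t - t^2)/(35*r^2 + 2*r*t - t^2)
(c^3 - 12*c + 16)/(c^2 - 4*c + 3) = (c^3 - 12*c + 16)/(c^2 - 4*c + 3)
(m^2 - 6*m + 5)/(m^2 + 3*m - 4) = (m - 5)/(m + 4)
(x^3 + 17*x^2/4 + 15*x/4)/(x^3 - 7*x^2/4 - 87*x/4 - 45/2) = x/(x - 6)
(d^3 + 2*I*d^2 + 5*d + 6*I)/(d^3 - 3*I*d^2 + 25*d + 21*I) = (d - 2*I)/(d - 7*I)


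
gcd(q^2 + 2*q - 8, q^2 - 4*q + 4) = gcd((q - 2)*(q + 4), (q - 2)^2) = q - 2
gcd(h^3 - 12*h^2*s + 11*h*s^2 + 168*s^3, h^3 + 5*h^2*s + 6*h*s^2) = h + 3*s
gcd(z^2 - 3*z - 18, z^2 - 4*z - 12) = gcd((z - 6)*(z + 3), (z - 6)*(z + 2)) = z - 6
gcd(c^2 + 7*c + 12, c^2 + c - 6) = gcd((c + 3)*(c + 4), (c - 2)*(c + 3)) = c + 3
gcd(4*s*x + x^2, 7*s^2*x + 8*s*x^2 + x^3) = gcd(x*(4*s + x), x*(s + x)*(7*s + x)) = x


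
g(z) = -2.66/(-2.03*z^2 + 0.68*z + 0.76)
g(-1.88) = 0.35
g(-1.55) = 0.51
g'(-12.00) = 0.00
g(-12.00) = 0.01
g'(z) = -2.66*(4.06*z - 0.68)/(-2.03*z^2 + 0.68*z + 0.76)^2 = (1.8088 - 10.7996*z)/(-2.03*z^2 + 0.68*z + 0.76)^2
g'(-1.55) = 0.69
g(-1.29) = 0.76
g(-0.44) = -39.24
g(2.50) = 0.26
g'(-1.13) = 2.07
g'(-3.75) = 0.05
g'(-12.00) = 0.00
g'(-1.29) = 1.29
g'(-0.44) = 1427.54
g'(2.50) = -0.24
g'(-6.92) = 0.01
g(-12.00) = 0.01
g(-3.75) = 0.09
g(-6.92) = 0.03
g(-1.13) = 1.02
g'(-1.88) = 0.37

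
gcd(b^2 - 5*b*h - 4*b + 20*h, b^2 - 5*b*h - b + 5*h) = b - 5*h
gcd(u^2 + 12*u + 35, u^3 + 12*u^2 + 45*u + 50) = u + 5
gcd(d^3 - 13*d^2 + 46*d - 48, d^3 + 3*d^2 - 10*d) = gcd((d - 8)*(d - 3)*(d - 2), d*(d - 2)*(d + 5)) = d - 2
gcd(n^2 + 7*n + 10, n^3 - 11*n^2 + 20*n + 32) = 1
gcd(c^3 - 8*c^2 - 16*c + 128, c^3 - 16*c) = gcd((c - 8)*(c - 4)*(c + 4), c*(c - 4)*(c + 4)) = c^2 - 16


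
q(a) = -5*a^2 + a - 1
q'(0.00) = 1.00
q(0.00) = -1.00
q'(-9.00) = 91.00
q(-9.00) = -415.00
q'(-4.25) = 43.50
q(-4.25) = -95.56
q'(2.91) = -28.10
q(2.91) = -40.43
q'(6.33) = -62.30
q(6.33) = -195.01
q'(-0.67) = 7.70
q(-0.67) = -3.91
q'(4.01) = -39.10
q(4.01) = -77.39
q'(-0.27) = 3.70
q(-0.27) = -1.63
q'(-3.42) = 35.20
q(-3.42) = -62.90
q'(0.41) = -3.10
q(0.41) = -1.43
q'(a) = 1 - 10*a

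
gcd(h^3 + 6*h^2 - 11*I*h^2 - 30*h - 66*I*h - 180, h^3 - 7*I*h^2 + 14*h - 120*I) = h^2 - 11*I*h - 30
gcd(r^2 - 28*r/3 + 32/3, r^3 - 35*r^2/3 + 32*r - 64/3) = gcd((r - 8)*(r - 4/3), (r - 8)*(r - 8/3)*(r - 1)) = r - 8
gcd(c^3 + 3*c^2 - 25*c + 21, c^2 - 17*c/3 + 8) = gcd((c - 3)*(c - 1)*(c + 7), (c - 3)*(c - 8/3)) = c - 3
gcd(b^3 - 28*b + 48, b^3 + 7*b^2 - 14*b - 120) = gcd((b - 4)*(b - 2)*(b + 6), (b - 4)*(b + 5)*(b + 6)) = b^2 + 2*b - 24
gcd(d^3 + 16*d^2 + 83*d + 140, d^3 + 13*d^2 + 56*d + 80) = d^2 + 9*d + 20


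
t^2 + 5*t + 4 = (t + 1)*(t + 4)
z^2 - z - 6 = (z - 3)*(z + 2)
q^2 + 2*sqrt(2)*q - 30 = (q - 3*sqrt(2))*(q + 5*sqrt(2))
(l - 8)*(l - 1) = l^2 - 9*l + 8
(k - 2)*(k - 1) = k^2 - 3*k + 2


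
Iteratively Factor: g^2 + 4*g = (g + 4)*(g)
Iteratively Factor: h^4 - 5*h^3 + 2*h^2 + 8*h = (h - 2)*(h^3 - 3*h^2 - 4*h) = (h - 2)*(h + 1)*(h^2 - 4*h) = h*(h - 2)*(h + 1)*(h - 4)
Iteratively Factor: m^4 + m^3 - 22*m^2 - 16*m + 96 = (m + 4)*(m^3 - 3*m^2 - 10*m + 24) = (m - 2)*(m + 4)*(m^2 - m - 12) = (m - 2)*(m + 3)*(m + 4)*(m - 4)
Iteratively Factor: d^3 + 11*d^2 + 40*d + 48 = (d + 4)*(d^2 + 7*d + 12) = (d + 3)*(d + 4)*(d + 4)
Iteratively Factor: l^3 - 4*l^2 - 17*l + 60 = (l - 5)*(l^2 + l - 12) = (l - 5)*(l + 4)*(l - 3)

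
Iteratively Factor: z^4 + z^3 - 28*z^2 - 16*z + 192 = (z - 3)*(z^3 + 4*z^2 - 16*z - 64) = (z - 3)*(z + 4)*(z^2 - 16) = (z - 4)*(z - 3)*(z + 4)*(z + 4)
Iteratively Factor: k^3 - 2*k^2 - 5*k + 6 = (k - 1)*(k^2 - k - 6) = (k - 1)*(k + 2)*(k - 3)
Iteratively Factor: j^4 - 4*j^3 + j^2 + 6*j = (j - 2)*(j^3 - 2*j^2 - 3*j) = j*(j - 2)*(j^2 - 2*j - 3) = j*(j - 2)*(j + 1)*(j - 3)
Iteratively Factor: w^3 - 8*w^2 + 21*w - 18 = (w - 3)*(w^2 - 5*w + 6) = (w - 3)*(w - 2)*(w - 3)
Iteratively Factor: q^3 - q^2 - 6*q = (q + 2)*(q^2 - 3*q) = (q - 3)*(q + 2)*(q)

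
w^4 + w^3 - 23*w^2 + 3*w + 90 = (w - 3)^2*(w + 2)*(w + 5)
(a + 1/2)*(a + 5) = a^2 + 11*a/2 + 5/2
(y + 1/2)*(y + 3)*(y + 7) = y^3 + 21*y^2/2 + 26*y + 21/2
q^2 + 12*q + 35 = (q + 5)*(q + 7)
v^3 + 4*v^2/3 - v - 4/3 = (v - 1)*(v + 1)*(v + 4/3)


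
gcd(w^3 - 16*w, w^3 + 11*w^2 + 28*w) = w^2 + 4*w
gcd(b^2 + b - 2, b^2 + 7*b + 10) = b + 2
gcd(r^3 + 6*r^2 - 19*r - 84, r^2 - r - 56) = r + 7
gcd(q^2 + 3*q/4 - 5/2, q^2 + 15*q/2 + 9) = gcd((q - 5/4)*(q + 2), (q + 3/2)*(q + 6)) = 1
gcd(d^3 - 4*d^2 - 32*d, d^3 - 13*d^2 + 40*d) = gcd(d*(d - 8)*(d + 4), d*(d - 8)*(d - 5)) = d^2 - 8*d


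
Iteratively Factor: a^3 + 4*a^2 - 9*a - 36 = (a + 4)*(a^2 - 9) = (a + 3)*(a + 4)*(a - 3)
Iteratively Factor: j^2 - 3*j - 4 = (j - 4)*(j + 1)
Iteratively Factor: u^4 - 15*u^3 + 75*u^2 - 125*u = (u - 5)*(u^3 - 10*u^2 + 25*u) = (u - 5)^2*(u^2 - 5*u) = u*(u - 5)^2*(u - 5)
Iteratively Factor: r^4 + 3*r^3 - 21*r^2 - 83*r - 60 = (r + 1)*(r^3 + 2*r^2 - 23*r - 60) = (r + 1)*(r + 4)*(r^2 - 2*r - 15) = (r - 5)*(r + 1)*(r + 4)*(r + 3)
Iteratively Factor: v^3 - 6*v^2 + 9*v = (v)*(v^2 - 6*v + 9) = v*(v - 3)*(v - 3)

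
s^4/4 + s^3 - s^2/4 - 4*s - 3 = (s/4 + 1/4)*(s - 2)*(s + 2)*(s + 3)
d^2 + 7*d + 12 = (d + 3)*(d + 4)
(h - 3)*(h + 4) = h^2 + h - 12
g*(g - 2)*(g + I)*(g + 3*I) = g^4 - 2*g^3 + 4*I*g^3 - 3*g^2 - 8*I*g^2 + 6*g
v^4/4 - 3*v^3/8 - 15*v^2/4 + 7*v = v*(v/4 + 1)*(v - 7/2)*(v - 2)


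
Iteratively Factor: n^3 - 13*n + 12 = (n - 1)*(n^2 + n - 12) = (n - 1)*(n + 4)*(n - 3)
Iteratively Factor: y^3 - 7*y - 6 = (y + 1)*(y^2 - y - 6) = (y + 1)*(y + 2)*(y - 3)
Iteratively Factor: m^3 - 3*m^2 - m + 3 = (m - 3)*(m^2 - 1) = (m - 3)*(m - 1)*(m + 1)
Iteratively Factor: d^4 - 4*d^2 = (d - 2)*(d^3 + 2*d^2) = d*(d - 2)*(d^2 + 2*d) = d^2*(d - 2)*(d + 2)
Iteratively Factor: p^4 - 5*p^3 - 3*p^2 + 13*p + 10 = (p - 5)*(p^3 - 3*p - 2) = (p - 5)*(p + 1)*(p^2 - p - 2) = (p - 5)*(p - 2)*(p + 1)*(p + 1)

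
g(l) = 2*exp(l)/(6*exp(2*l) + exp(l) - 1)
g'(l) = 2*(-12*exp(2*l) - exp(l))*exp(l)/(6*exp(2*l) + exp(l) - 1)^2 + 2*exp(l)/(6*exp(2*l) + exp(l) - 1)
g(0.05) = 0.31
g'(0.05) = -0.36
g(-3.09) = -0.10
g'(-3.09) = -0.10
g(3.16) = 0.01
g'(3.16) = -0.01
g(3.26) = 0.01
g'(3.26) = -0.01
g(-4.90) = -0.02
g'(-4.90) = -0.02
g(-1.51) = -0.91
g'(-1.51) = -2.42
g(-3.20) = -0.09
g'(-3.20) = -0.09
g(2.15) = 0.04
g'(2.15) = -0.04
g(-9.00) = 0.00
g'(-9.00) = 0.00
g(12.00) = 0.00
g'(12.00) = 0.00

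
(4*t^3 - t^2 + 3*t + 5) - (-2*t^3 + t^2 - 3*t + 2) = 6*t^3 - 2*t^2 + 6*t + 3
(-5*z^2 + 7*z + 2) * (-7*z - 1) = 35*z^3 - 44*z^2 - 21*z - 2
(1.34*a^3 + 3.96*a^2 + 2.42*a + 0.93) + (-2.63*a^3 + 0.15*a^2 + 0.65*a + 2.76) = -1.29*a^3 + 4.11*a^2 + 3.07*a + 3.69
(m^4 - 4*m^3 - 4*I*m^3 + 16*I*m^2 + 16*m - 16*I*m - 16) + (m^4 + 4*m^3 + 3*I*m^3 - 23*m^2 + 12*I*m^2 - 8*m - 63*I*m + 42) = 2*m^4 - I*m^3 - 23*m^2 + 28*I*m^2 + 8*m - 79*I*m + 26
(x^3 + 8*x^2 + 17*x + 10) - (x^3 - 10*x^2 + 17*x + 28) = 18*x^2 - 18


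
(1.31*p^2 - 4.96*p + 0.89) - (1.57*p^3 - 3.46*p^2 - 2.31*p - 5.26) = -1.57*p^3 + 4.77*p^2 - 2.65*p + 6.15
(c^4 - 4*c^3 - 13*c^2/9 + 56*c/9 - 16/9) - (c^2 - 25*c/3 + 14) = c^4 - 4*c^3 - 22*c^2/9 + 131*c/9 - 142/9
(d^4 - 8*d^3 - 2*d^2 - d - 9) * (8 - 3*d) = -3*d^5 + 32*d^4 - 58*d^3 - 13*d^2 + 19*d - 72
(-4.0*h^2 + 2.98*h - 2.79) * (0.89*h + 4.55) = -3.56*h^3 - 15.5478*h^2 + 11.0759*h - 12.6945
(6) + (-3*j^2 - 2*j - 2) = -3*j^2 - 2*j + 4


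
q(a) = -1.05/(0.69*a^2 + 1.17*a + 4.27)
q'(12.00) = 0.00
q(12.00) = -0.01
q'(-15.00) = -0.00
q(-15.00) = -0.01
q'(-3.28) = -0.06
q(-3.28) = -0.13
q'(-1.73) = -0.07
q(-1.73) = -0.24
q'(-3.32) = -0.06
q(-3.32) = -0.13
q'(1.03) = 0.07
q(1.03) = -0.17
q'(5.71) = 0.01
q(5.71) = -0.03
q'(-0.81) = 0.00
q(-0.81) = -0.28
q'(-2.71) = -0.07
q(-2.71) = -0.17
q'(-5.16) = -0.02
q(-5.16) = -0.06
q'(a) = -1.05*(-1.38*a - 1.17)/(0.69*a^2 + 1.17*a + 4.27)^2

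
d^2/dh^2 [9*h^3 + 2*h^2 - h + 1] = 54*h + 4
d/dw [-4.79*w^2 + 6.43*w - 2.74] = 6.43 - 9.58*w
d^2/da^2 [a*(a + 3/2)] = 2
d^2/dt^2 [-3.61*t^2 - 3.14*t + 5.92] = -7.22000000000000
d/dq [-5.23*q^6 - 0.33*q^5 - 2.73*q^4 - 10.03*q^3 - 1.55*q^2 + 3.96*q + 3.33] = -31.38*q^5 - 1.65*q^4 - 10.92*q^3 - 30.09*q^2 - 3.1*q + 3.96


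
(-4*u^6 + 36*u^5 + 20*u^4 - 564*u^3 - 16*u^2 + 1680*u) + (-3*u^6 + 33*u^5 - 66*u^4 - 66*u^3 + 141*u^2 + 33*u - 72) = -7*u^6 + 69*u^5 - 46*u^4 - 630*u^3 + 125*u^2 + 1713*u - 72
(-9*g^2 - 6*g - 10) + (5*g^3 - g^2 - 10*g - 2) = 5*g^3 - 10*g^2 - 16*g - 12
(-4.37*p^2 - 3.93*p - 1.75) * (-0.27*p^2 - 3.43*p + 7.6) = 1.1799*p^4 + 16.0502*p^3 - 19.2596*p^2 - 23.8655*p - 13.3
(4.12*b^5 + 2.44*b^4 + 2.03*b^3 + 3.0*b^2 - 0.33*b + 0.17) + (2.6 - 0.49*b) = 4.12*b^5 + 2.44*b^4 + 2.03*b^3 + 3.0*b^2 - 0.82*b + 2.77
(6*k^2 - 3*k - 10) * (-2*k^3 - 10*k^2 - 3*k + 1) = -12*k^5 - 54*k^4 + 32*k^3 + 115*k^2 + 27*k - 10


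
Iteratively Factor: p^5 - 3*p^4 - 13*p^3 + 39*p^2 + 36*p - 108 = (p - 3)*(p^4 - 13*p^2 + 36) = (p - 3)*(p - 2)*(p^3 + 2*p^2 - 9*p - 18) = (p - 3)*(p - 2)*(p + 3)*(p^2 - p - 6) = (p - 3)^2*(p - 2)*(p + 3)*(p + 2)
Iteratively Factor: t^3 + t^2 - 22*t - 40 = (t + 2)*(t^2 - t - 20) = (t - 5)*(t + 2)*(t + 4)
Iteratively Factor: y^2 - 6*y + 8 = (y - 4)*(y - 2)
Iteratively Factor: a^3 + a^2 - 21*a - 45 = (a + 3)*(a^2 - 2*a - 15) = (a + 3)^2*(a - 5)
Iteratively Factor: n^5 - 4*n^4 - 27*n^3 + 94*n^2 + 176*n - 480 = (n + 4)*(n^4 - 8*n^3 + 5*n^2 + 74*n - 120) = (n - 5)*(n + 4)*(n^3 - 3*n^2 - 10*n + 24) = (n - 5)*(n + 3)*(n + 4)*(n^2 - 6*n + 8) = (n - 5)*(n - 4)*(n + 3)*(n + 4)*(n - 2)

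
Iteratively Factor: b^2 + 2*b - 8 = (b - 2)*(b + 4)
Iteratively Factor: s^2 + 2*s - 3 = (s + 3)*(s - 1)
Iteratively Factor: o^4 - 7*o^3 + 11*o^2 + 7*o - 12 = (o + 1)*(o^3 - 8*o^2 + 19*o - 12) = (o - 3)*(o + 1)*(o^2 - 5*o + 4) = (o - 4)*(o - 3)*(o + 1)*(o - 1)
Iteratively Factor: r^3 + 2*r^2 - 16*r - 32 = (r + 4)*(r^2 - 2*r - 8) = (r - 4)*(r + 4)*(r + 2)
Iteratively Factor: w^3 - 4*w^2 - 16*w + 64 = (w - 4)*(w^2 - 16) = (w - 4)*(w + 4)*(w - 4)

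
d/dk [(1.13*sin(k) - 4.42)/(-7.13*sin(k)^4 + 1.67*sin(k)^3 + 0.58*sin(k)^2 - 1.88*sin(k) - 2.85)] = (24.1707*sin(k)^4 - 129.8326*sin(k)^3 + 21.4888*sin(k)^2 + 5.1272*sin(k) - 11.5301)*cos(k)/(50.8369*sin(k)^8 - 23.8142*sin(k)^7 - 5.4819*sin(k)^6 + 28.746*sin(k)^5 + 34.6982*sin(k)^4 - 11.6998*sin(k)^3 + 0.2284*sin(k)^2 + 10.716*sin(k) + 8.1225)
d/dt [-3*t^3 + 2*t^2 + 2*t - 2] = -9*t^2 + 4*t + 2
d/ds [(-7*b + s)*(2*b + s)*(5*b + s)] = -39*b^2 + 3*s^2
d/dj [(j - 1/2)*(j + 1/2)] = 2*j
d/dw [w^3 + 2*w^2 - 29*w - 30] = 3*w^2 + 4*w - 29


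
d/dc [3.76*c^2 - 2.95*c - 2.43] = 7.52*c - 2.95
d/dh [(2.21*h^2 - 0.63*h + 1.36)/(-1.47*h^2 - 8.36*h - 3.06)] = (-19.4017*h^2 - 9.5268*h + 13.2974)/(2.1609*h^4 + 24.5784*h^3 + 78.886*h^2 + 51.1632*h + 9.3636)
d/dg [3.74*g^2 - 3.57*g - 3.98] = 7.48*g - 3.57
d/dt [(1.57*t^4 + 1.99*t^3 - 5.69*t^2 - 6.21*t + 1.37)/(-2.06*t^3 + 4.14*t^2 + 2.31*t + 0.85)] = (-3.2342*t^6 + 12.9996*t^5 + 7.3973*t^4 - 11.0534*t^3 + 26.1066*t^2 - 21.0166*t - 8.4432)/(4.2436*t^6 - 17.0568*t^5 + 7.6224*t^4 + 15.6248*t^3 + 12.3741*t^2 + 3.927*t + 0.7225)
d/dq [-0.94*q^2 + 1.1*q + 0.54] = 1.1 - 1.88*q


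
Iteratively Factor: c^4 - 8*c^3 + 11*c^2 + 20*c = (c - 5)*(c^3 - 3*c^2 - 4*c) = (c - 5)*(c - 4)*(c^2 + c) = (c - 5)*(c - 4)*(c + 1)*(c)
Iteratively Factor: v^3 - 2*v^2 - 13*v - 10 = (v + 1)*(v^2 - 3*v - 10) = (v - 5)*(v + 1)*(v + 2)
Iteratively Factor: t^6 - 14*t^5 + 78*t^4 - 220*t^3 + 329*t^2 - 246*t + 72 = (t - 4)*(t^5 - 10*t^4 + 38*t^3 - 68*t^2 + 57*t - 18) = (t - 4)*(t - 3)*(t^4 - 7*t^3 + 17*t^2 - 17*t + 6) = (t - 4)*(t - 3)^2*(t^3 - 4*t^2 + 5*t - 2) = (t - 4)*(t - 3)^2*(t - 1)*(t^2 - 3*t + 2) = (t - 4)*(t - 3)^2*(t - 1)^2*(t - 2)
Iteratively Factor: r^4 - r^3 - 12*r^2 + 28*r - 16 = (r - 1)*(r^3 - 12*r + 16) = (r - 1)*(r + 4)*(r^2 - 4*r + 4) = (r - 2)*(r - 1)*(r + 4)*(r - 2)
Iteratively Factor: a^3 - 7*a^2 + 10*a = (a - 5)*(a^2 - 2*a) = (a - 5)*(a - 2)*(a)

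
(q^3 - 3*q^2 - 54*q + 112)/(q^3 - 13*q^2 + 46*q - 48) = (q + 7)/(q - 3)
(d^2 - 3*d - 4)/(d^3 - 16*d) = (d + 1)/(d*(d + 4))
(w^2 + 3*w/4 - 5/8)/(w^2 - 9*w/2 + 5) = (8*w^2 + 6*w - 5)/(4*(2*w^2 - 9*w + 10))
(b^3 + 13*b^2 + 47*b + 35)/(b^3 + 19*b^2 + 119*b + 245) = (b + 1)/(b + 7)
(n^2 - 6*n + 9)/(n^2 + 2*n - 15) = (n - 3)/(n + 5)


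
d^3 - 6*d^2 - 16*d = d*(d - 8)*(d + 2)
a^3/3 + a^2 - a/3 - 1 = (a/3 + 1)*(a - 1)*(a + 1)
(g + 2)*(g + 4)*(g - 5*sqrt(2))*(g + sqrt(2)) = g^4 - 4*sqrt(2)*g^3 + 6*g^3 - 24*sqrt(2)*g^2 - 2*g^2 - 60*g - 32*sqrt(2)*g - 80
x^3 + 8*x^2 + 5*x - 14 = (x - 1)*(x + 2)*(x + 7)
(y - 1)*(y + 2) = y^2 + y - 2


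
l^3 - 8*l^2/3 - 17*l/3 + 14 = (l - 3)*(l - 2)*(l + 7/3)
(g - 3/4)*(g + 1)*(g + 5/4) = g^3 + 3*g^2/2 - 7*g/16 - 15/16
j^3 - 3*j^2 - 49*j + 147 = (j - 7)*(j - 3)*(j + 7)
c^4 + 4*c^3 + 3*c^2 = c^2*(c + 1)*(c + 3)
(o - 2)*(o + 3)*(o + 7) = o^3 + 8*o^2 + o - 42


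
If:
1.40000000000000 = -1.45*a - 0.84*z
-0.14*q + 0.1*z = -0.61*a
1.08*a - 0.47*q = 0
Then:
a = 1.44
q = 3.31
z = -4.15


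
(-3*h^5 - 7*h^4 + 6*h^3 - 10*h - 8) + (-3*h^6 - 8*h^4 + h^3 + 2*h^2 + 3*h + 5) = -3*h^6 - 3*h^5 - 15*h^4 + 7*h^3 + 2*h^2 - 7*h - 3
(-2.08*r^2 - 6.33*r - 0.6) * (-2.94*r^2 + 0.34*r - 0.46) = 6.1152*r^4 + 17.903*r^3 + 0.5686*r^2 + 2.7078*r + 0.276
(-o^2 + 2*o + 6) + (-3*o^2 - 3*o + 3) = -4*o^2 - o + 9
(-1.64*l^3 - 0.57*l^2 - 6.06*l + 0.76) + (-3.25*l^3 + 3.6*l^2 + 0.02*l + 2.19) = -4.89*l^3 + 3.03*l^2 - 6.04*l + 2.95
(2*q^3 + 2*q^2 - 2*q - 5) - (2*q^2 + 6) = 2*q^3 - 2*q - 11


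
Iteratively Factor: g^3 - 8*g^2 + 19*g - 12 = (g - 4)*(g^2 - 4*g + 3) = (g - 4)*(g - 1)*(g - 3)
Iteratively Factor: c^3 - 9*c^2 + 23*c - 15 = (c - 5)*(c^2 - 4*c + 3) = (c - 5)*(c - 1)*(c - 3)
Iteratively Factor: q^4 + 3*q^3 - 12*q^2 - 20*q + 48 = (q + 3)*(q^3 - 12*q + 16) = (q - 2)*(q + 3)*(q^2 + 2*q - 8) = (q - 2)^2*(q + 3)*(q + 4)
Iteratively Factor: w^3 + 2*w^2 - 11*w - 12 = (w - 3)*(w^2 + 5*w + 4) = (w - 3)*(w + 1)*(w + 4)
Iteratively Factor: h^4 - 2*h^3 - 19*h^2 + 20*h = (h - 5)*(h^3 + 3*h^2 - 4*h) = h*(h - 5)*(h^2 + 3*h - 4) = h*(h - 5)*(h - 1)*(h + 4)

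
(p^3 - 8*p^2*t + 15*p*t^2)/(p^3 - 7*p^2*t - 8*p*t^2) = (-p^2 + 8*p*t - 15*t^2)/(-p^2 + 7*p*t + 8*t^2)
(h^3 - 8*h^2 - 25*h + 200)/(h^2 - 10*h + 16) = (h^2 - 25)/(h - 2)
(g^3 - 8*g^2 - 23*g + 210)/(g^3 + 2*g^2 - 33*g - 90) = (g - 7)/(g + 3)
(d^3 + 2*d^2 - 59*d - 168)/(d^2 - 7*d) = (d^3 + 2*d^2 - 59*d - 168)/(d*(d - 7))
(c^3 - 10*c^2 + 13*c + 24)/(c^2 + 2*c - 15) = (c^2 - 7*c - 8)/(c + 5)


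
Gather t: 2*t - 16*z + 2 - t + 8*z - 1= t - 8*z + 1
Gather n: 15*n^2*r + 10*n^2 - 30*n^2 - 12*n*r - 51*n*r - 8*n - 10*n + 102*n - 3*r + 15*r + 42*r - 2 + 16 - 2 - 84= n^2*(15*r - 20) + n*(84 - 63*r) + 54*r - 72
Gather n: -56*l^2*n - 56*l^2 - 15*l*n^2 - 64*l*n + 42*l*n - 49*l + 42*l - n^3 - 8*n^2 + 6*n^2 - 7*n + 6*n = -56*l^2 - 7*l - n^3 + n^2*(-15*l - 2) + n*(-56*l^2 - 22*l - 1)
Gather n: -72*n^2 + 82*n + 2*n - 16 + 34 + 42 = -72*n^2 + 84*n + 60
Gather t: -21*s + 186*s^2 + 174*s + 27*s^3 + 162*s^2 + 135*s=27*s^3 + 348*s^2 + 288*s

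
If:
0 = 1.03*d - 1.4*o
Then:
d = 1.35922330097087*o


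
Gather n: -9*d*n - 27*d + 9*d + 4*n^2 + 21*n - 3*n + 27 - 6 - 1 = -18*d + 4*n^2 + n*(18 - 9*d) + 20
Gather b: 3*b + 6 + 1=3*b + 7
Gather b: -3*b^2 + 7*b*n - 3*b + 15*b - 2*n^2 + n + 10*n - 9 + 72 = -3*b^2 + b*(7*n + 12) - 2*n^2 + 11*n + 63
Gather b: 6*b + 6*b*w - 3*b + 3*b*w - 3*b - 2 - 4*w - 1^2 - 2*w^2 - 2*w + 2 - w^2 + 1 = 9*b*w - 3*w^2 - 6*w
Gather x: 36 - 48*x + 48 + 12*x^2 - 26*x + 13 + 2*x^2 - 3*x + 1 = 14*x^2 - 77*x + 98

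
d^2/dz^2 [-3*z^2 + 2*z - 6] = -6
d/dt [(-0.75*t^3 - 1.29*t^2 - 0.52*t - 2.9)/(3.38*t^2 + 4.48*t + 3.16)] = (-2.535*t^4 - 6.72*t^3 - 11.1316*t^2 + 11.4512*t + 11.3488)/(11.4244*t^4 + 30.2848*t^3 + 41.432*t^2 + 28.3136*t + 9.9856)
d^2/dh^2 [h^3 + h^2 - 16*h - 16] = 6*h + 2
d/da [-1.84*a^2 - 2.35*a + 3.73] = -3.68*a - 2.35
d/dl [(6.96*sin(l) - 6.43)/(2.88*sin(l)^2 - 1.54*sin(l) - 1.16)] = (-20.0448*sin(l)^2 + 37.0368*sin(l) - 17.9758)*cos(l)/(8.2944*sin(l)^4 - 8.8704*sin(l)^3 - 4.31*sin(l)^2 + 3.5728*sin(l) + 1.3456)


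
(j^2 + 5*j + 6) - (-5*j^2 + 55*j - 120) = 6*j^2 - 50*j + 126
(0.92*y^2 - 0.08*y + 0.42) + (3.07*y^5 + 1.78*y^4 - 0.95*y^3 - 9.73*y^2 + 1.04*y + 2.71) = 3.07*y^5 + 1.78*y^4 - 0.95*y^3 - 8.81*y^2 + 0.96*y + 3.13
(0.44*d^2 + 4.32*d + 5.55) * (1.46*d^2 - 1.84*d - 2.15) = 0.6424*d^4 + 5.4976*d^3 - 0.791800000000001*d^2 - 19.5*d - 11.9325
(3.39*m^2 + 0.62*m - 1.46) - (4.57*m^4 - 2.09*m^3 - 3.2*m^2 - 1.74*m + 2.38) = -4.57*m^4 + 2.09*m^3 + 6.59*m^2 + 2.36*m - 3.84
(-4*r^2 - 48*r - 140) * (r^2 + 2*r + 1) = -4*r^4 - 56*r^3 - 240*r^2 - 328*r - 140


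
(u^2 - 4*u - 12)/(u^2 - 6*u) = (u + 2)/u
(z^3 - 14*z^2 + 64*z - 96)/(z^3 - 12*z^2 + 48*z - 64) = (z - 6)/(z - 4)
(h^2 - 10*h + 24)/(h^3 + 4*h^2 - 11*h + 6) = (h^2 - 10*h + 24)/(h^3 + 4*h^2 - 11*h + 6)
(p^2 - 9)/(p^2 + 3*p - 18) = (p + 3)/(p + 6)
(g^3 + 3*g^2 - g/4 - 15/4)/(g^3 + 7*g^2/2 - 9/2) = (g + 5/2)/(g + 3)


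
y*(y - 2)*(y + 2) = y^3 - 4*y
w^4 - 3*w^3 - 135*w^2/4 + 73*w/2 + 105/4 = (w - 7)*(w - 3/2)*(w + 1/2)*(w + 5)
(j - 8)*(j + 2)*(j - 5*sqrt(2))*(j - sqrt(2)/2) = j^4 - 11*sqrt(2)*j^3/2 - 6*j^3 - 11*j^2 + 33*sqrt(2)*j^2 - 30*j + 88*sqrt(2)*j - 80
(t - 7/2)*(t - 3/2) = t^2 - 5*t + 21/4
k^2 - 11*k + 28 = (k - 7)*(k - 4)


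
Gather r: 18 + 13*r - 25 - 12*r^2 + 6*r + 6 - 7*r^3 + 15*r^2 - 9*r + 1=-7*r^3 + 3*r^2 + 10*r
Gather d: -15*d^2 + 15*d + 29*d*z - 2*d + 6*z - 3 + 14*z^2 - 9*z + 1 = -15*d^2 + d*(29*z + 13) + 14*z^2 - 3*z - 2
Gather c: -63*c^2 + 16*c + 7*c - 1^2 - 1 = -63*c^2 + 23*c - 2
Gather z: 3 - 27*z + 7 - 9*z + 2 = 12 - 36*z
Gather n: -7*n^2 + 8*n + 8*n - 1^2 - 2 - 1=-7*n^2 + 16*n - 4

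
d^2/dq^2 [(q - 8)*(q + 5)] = 2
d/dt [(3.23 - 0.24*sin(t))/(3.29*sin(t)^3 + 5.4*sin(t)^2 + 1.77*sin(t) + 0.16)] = (1.5792*sin(t)^3 - 30.5841*sin(t)^2 - 34.884*sin(t) - 5.7555)*cos(t)/(10.8241*sin(t)^6 + 35.532*sin(t)^5 + 40.8066*sin(t)^4 + 20.1688*sin(t)^3 + 4.8609*sin(t)^2 + 0.5664*sin(t) + 0.0256)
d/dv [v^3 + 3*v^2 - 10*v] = 3*v^2 + 6*v - 10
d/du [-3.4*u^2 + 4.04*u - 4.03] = 4.04 - 6.8*u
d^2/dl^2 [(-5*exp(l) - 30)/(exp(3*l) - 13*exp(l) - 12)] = 5*(((exp(l) + 6)*(9*exp(2*l) - 13) + 2*(3*exp(2*l) - 13)*exp(l))*(-exp(3*l) + 13*exp(l) + 12) + 2*(exp(l) + 6)*(3*exp(2*l) - 13)^2*exp(l) + (-exp(3*l) + 13*exp(l) + 12)^2)*exp(l)/(-exp(3*l) + 13*exp(l) + 12)^3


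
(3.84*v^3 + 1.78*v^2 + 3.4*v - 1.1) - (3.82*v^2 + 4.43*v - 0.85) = 3.84*v^3 - 2.04*v^2 - 1.03*v - 0.25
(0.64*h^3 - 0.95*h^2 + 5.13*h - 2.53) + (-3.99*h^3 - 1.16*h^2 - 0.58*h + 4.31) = -3.35*h^3 - 2.11*h^2 + 4.55*h + 1.78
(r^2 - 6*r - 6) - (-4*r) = r^2 - 2*r - 6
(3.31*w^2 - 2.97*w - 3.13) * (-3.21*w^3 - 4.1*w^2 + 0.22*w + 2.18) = -10.6251*w^5 - 4.0373*w^4 + 22.9525*w^3 + 19.3954*w^2 - 7.1632*w - 6.8234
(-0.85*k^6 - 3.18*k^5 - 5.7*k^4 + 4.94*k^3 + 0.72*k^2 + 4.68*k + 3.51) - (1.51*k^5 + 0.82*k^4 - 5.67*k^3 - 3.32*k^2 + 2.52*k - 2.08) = -0.85*k^6 - 4.69*k^5 - 6.52*k^4 + 10.61*k^3 + 4.04*k^2 + 2.16*k + 5.59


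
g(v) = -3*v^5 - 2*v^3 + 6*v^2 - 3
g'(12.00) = -311760.00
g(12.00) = -749091.00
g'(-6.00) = -19728.00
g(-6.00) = 23973.00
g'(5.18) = -10898.50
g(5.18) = -11308.44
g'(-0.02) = -0.24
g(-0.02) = -3.00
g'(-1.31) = -70.19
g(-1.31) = 23.37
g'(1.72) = -128.39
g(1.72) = -40.59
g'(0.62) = 2.92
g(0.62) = -1.45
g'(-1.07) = -39.37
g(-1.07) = 10.53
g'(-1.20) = -54.14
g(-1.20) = 16.56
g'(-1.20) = -54.14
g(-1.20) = 16.56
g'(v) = -15*v^4 - 6*v^2 + 12*v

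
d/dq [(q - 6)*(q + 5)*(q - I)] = 3*q^2 - 2*q*(1 + I) - 30 + I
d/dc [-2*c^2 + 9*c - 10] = 9 - 4*c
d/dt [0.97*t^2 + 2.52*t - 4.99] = 1.94*t + 2.52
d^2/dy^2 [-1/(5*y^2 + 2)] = 10*(2 - 15*y^2)/(5*y^2 + 2)^3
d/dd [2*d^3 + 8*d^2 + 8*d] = 6*d^2 + 16*d + 8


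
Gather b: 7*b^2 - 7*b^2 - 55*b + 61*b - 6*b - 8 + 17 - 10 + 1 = 0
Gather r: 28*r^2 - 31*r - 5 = 28*r^2 - 31*r - 5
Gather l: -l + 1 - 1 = -l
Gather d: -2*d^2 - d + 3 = -2*d^2 - d + 3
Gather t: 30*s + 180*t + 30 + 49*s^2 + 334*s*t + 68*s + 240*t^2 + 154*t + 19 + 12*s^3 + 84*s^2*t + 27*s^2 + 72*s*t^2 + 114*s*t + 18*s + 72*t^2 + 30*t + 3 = 12*s^3 + 76*s^2 + 116*s + t^2*(72*s + 312) + t*(84*s^2 + 448*s + 364) + 52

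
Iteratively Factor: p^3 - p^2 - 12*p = (p + 3)*(p^2 - 4*p) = (p - 4)*(p + 3)*(p)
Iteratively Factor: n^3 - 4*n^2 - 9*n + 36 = (n - 3)*(n^2 - n - 12) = (n - 3)*(n + 3)*(n - 4)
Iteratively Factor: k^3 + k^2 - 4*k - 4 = (k - 2)*(k^2 + 3*k + 2) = (k - 2)*(k + 1)*(k + 2)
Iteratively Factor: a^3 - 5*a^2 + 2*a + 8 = (a - 4)*(a^2 - a - 2) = (a - 4)*(a - 2)*(a + 1)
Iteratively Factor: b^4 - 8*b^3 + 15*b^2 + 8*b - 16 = (b + 1)*(b^3 - 9*b^2 + 24*b - 16) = (b - 4)*(b + 1)*(b^2 - 5*b + 4) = (b - 4)^2*(b + 1)*(b - 1)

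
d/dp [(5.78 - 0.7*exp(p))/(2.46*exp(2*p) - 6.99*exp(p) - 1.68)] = (1.722*exp(2*p) - 28.4376*exp(p) + 41.5782)*exp(p)/(6.0516*exp(4*p) - 34.3908*exp(3*p) + 40.5945*exp(2*p) + 23.4864*exp(p) + 2.8224)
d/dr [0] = 0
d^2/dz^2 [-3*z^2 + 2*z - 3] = -6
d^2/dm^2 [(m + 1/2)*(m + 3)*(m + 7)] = 6*m + 21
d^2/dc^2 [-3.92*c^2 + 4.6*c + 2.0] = -7.84000000000000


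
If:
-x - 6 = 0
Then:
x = -6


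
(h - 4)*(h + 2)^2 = h^3 - 12*h - 16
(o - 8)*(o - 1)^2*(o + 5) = o^4 - 5*o^3 - 33*o^2 + 77*o - 40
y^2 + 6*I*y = y*(y + 6*I)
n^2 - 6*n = n*(n - 6)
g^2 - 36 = (g - 6)*(g + 6)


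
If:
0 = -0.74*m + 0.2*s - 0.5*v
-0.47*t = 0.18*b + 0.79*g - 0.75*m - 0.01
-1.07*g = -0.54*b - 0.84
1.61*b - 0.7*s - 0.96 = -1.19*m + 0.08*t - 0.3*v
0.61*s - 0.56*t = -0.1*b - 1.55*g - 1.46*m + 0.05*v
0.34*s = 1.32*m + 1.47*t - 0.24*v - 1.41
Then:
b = -0.46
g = 0.55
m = 0.35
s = -2.45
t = -0.17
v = -1.50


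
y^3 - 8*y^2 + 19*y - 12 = (y - 4)*(y - 3)*(y - 1)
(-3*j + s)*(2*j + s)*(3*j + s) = -18*j^3 - 9*j^2*s + 2*j*s^2 + s^3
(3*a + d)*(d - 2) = 3*a*d - 6*a + d^2 - 2*d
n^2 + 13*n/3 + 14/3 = (n + 2)*(n + 7/3)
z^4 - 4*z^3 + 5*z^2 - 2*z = z*(z - 2)*(z - 1)^2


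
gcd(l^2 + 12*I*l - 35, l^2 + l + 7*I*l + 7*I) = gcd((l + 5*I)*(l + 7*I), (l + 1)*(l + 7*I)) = l + 7*I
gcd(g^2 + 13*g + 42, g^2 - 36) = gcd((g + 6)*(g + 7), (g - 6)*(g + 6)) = g + 6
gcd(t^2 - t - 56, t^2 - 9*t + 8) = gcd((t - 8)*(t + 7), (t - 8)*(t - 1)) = t - 8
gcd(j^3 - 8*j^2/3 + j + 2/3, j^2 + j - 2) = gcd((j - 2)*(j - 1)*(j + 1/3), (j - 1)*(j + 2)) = j - 1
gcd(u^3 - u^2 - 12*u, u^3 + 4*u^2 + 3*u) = u^2 + 3*u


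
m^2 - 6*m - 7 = (m - 7)*(m + 1)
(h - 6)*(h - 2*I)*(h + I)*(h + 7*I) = h^4 - 6*h^3 + 6*I*h^3 + 9*h^2 - 36*I*h^2 - 54*h + 14*I*h - 84*I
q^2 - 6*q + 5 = (q - 5)*(q - 1)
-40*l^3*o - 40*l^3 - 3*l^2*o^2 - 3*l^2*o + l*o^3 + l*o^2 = (-8*l + o)*(5*l + o)*(l*o + l)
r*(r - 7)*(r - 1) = r^3 - 8*r^2 + 7*r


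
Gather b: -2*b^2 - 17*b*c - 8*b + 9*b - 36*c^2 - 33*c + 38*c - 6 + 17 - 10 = -2*b^2 + b*(1 - 17*c) - 36*c^2 + 5*c + 1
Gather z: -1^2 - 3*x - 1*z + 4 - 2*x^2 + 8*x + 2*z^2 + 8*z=-2*x^2 + 5*x + 2*z^2 + 7*z + 3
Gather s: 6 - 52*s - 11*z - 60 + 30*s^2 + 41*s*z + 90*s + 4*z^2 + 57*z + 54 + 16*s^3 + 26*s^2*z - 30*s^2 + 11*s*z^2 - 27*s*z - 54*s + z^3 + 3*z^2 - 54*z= 16*s^3 + 26*s^2*z + s*(11*z^2 + 14*z - 16) + z^3 + 7*z^2 - 8*z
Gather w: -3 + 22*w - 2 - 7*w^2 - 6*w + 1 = -7*w^2 + 16*w - 4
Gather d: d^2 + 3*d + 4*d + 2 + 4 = d^2 + 7*d + 6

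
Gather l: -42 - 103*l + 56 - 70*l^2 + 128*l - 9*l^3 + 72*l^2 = -9*l^3 + 2*l^2 + 25*l + 14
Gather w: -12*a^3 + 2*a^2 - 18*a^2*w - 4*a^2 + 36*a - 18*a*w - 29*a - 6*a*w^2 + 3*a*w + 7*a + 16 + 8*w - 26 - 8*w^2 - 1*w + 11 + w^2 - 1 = -12*a^3 - 2*a^2 + 14*a + w^2*(-6*a - 7) + w*(-18*a^2 - 15*a + 7)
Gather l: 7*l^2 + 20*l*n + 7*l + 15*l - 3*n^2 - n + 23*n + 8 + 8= 7*l^2 + l*(20*n + 22) - 3*n^2 + 22*n + 16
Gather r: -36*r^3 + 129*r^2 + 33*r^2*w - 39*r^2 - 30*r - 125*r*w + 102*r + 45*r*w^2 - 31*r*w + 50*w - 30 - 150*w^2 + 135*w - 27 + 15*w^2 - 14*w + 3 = -36*r^3 + r^2*(33*w + 90) + r*(45*w^2 - 156*w + 72) - 135*w^2 + 171*w - 54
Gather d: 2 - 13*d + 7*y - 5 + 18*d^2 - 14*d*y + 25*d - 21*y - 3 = 18*d^2 + d*(12 - 14*y) - 14*y - 6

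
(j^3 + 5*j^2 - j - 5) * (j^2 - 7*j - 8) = j^5 - 2*j^4 - 44*j^3 - 38*j^2 + 43*j + 40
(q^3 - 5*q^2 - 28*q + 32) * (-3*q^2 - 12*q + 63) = -3*q^5 + 3*q^4 + 207*q^3 - 75*q^2 - 2148*q + 2016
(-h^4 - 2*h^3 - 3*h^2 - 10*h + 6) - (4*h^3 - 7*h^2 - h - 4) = -h^4 - 6*h^3 + 4*h^2 - 9*h + 10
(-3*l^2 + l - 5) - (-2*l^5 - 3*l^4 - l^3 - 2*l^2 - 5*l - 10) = 2*l^5 + 3*l^4 + l^3 - l^2 + 6*l + 5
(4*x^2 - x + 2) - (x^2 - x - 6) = 3*x^2 + 8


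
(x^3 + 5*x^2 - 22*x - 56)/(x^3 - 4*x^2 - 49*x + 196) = (x + 2)/(x - 7)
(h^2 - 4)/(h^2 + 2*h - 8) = (h + 2)/(h + 4)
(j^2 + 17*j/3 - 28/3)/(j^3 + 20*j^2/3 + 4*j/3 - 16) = (j + 7)/(j^2 + 8*j + 12)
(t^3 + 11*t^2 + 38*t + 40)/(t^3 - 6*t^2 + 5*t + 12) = (t^3 + 11*t^2 + 38*t + 40)/(t^3 - 6*t^2 + 5*t + 12)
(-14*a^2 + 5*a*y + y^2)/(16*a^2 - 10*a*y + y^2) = (7*a + y)/(-8*a + y)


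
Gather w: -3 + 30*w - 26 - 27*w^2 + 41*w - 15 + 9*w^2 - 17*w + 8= -18*w^2 + 54*w - 36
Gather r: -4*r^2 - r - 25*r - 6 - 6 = -4*r^2 - 26*r - 12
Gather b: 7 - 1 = 6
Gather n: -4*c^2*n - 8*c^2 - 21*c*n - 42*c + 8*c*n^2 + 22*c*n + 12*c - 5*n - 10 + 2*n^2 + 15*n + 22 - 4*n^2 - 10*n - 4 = -8*c^2 - 30*c + n^2*(8*c - 2) + n*(-4*c^2 + c) + 8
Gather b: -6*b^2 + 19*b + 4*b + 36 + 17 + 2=-6*b^2 + 23*b + 55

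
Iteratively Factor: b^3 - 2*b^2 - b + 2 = (b + 1)*(b^2 - 3*b + 2) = (b - 2)*(b + 1)*(b - 1)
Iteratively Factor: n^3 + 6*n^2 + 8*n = (n)*(n^2 + 6*n + 8) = n*(n + 4)*(n + 2)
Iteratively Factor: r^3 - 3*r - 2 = (r - 2)*(r^2 + 2*r + 1) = (r - 2)*(r + 1)*(r + 1)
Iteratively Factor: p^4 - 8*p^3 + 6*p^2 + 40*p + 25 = (p + 1)*(p^3 - 9*p^2 + 15*p + 25) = (p - 5)*(p + 1)*(p^2 - 4*p - 5) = (p - 5)^2*(p + 1)*(p + 1)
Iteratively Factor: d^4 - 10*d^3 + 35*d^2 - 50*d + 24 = (d - 2)*(d^3 - 8*d^2 + 19*d - 12) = (d - 3)*(d - 2)*(d^2 - 5*d + 4) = (d - 3)*(d - 2)*(d - 1)*(d - 4)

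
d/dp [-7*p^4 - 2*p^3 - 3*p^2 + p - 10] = -28*p^3 - 6*p^2 - 6*p + 1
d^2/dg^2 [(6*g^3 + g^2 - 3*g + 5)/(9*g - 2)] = 2*(486*g^3 - 324*g^2 + 72*g + 355)/(729*g^3 - 486*g^2 + 108*g - 8)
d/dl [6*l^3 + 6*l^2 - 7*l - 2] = 18*l^2 + 12*l - 7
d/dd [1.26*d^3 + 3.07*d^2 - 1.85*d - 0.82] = 3.78*d^2 + 6.14*d - 1.85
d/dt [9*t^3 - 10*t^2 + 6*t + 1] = 27*t^2 - 20*t + 6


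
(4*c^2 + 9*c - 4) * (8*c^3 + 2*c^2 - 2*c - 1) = 32*c^5 + 80*c^4 - 22*c^3 - 30*c^2 - c + 4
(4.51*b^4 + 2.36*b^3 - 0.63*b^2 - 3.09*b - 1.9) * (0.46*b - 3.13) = 2.0746*b^5 - 13.0307*b^4 - 7.6766*b^3 + 0.5505*b^2 + 8.7977*b + 5.947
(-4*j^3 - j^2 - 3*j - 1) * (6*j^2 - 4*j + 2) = -24*j^5 + 10*j^4 - 22*j^3 + 4*j^2 - 2*j - 2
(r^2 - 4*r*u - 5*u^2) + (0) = r^2 - 4*r*u - 5*u^2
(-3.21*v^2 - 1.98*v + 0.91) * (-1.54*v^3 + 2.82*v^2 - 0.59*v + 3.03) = 4.9434*v^5 - 6.003*v^4 - 5.0911*v^3 - 5.9919*v^2 - 6.5363*v + 2.7573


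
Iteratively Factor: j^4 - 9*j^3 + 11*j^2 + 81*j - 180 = (j - 3)*(j^3 - 6*j^2 - 7*j + 60) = (j - 4)*(j - 3)*(j^2 - 2*j - 15) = (j - 5)*(j - 4)*(j - 3)*(j + 3)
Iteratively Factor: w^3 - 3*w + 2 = (w + 2)*(w^2 - 2*w + 1) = (w - 1)*(w + 2)*(w - 1)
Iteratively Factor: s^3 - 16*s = (s - 4)*(s^2 + 4*s) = (s - 4)*(s + 4)*(s)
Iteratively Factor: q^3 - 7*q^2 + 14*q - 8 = (q - 4)*(q^2 - 3*q + 2) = (q - 4)*(q - 1)*(q - 2)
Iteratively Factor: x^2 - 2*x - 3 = (x - 3)*(x + 1)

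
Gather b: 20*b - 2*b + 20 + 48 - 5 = 18*b + 63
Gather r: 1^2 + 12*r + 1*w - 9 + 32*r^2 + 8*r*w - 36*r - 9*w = 32*r^2 + r*(8*w - 24) - 8*w - 8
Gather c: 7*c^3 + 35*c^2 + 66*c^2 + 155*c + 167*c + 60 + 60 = 7*c^3 + 101*c^2 + 322*c + 120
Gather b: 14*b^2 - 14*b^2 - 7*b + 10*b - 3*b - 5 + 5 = 0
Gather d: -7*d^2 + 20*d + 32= -7*d^2 + 20*d + 32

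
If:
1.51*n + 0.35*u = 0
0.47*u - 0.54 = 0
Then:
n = -0.27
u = 1.15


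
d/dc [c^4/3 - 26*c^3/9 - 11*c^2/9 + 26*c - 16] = 4*c^3/3 - 26*c^2/3 - 22*c/9 + 26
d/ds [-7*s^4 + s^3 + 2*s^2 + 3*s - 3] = -28*s^3 + 3*s^2 + 4*s + 3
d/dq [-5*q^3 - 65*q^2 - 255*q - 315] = -15*q^2 - 130*q - 255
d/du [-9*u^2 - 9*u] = -18*u - 9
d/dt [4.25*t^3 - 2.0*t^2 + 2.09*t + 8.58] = 12.75*t^2 - 4.0*t + 2.09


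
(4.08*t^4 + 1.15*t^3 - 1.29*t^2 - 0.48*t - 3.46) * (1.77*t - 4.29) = 7.2216*t^5 - 15.4677*t^4 - 7.2168*t^3 + 4.6845*t^2 - 4.065*t + 14.8434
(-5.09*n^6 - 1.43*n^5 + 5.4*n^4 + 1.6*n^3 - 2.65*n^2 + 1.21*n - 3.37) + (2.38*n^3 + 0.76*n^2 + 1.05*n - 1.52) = -5.09*n^6 - 1.43*n^5 + 5.4*n^4 + 3.98*n^3 - 1.89*n^2 + 2.26*n - 4.89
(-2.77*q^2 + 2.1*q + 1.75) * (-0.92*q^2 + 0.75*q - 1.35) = 2.5484*q^4 - 4.0095*q^3 + 3.7045*q^2 - 1.5225*q - 2.3625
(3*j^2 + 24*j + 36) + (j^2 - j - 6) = 4*j^2 + 23*j + 30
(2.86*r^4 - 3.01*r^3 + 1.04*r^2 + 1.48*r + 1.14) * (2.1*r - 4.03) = 6.006*r^5 - 17.8468*r^4 + 14.3143*r^3 - 1.0832*r^2 - 3.5704*r - 4.5942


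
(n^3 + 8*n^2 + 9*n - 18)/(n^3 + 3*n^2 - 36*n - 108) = (n - 1)/(n - 6)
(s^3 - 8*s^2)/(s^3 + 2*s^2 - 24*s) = s*(s - 8)/(s^2 + 2*s - 24)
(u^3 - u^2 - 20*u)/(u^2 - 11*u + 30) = u*(u + 4)/(u - 6)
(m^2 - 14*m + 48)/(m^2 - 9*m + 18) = (m - 8)/(m - 3)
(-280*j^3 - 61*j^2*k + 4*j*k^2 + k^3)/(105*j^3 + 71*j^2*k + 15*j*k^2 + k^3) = (-8*j + k)/(3*j + k)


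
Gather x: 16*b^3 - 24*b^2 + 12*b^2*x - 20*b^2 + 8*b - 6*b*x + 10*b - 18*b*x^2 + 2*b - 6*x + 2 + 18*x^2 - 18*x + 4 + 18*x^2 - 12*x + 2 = 16*b^3 - 44*b^2 + 20*b + x^2*(36 - 18*b) + x*(12*b^2 - 6*b - 36) + 8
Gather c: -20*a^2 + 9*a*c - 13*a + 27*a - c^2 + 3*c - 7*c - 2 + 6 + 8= -20*a^2 + 14*a - c^2 + c*(9*a - 4) + 12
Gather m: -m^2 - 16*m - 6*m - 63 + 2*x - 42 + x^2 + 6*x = -m^2 - 22*m + x^2 + 8*x - 105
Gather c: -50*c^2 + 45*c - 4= -50*c^2 + 45*c - 4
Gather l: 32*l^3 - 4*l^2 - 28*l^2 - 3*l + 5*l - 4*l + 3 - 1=32*l^3 - 32*l^2 - 2*l + 2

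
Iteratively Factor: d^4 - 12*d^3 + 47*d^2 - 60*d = (d - 4)*(d^3 - 8*d^2 + 15*d) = (d - 5)*(d - 4)*(d^2 - 3*d) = (d - 5)*(d - 4)*(d - 3)*(d)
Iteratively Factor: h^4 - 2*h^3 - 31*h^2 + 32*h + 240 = (h + 3)*(h^3 - 5*h^2 - 16*h + 80) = (h + 3)*(h + 4)*(h^2 - 9*h + 20) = (h - 5)*(h + 3)*(h + 4)*(h - 4)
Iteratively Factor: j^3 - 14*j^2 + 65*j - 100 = (j - 5)*(j^2 - 9*j + 20) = (j - 5)*(j - 4)*(j - 5)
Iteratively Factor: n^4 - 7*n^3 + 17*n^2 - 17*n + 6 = (n - 3)*(n^3 - 4*n^2 + 5*n - 2) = (n - 3)*(n - 1)*(n^2 - 3*n + 2) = (n - 3)*(n - 1)^2*(n - 2)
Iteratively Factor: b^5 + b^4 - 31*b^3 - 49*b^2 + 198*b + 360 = (b - 5)*(b^4 + 6*b^3 - b^2 - 54*b - 72) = (b - 5)*(b - 3)*(b^3 + 9*b^2 + 26*b + 24) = (b - 5)*(b - 3)*(b + 2)*(b^2 + 7*b + 12) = (b - 5)*(b - 3)*(b + 2)*(b + 4)*(b + 3)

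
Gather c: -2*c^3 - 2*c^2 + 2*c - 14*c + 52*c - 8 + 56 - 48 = -2*c^3 - 2*c^2 + 40*c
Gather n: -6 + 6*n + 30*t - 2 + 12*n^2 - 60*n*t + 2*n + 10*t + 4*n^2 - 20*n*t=16*n^2 + n*(8 - 80*t) + 40*t - 8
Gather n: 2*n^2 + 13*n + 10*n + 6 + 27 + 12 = 2*n^2 + 23*n + 45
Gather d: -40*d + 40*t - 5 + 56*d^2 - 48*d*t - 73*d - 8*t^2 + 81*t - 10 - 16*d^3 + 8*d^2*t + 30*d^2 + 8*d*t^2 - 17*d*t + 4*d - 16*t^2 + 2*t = -16*d^3 + d^2*(8*t + 86) + d*(8*t^2 - 65*t - 109) - 24*t^2 + 123*t - 15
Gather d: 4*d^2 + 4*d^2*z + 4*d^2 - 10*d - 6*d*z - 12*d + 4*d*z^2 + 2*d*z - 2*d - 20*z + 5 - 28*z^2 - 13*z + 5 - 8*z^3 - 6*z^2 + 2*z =d^2*(4*z + 8) + d*(4*z^2 - 4*z - 24) - 8*z^3 - 34*z^2 - 31*z + 10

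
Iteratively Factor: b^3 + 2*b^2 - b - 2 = (b + 1)*(b^2 + b - 2) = (b - 1)*(b + 1)*(b + 2)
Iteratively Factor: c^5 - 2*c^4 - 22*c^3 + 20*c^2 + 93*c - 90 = (c - 1)*(c^4 - c^3 - 23*c^2 - 3*c + 90) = (c - 1)*(c + 3)*(c^3 - 4*c^2 - 11*c + 30) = (c - 5)*(c - 1)*(c + 3)*(c^2 + c - 6) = (c - 5)*(c - 2)*(c - 1)*(c + 3)*(c + 3)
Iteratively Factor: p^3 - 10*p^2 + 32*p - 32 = (p - 4)*(p^2 - 6*p + 8) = (p - 4)*(p - 2)*(p - 4)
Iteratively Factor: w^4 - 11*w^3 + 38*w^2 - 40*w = (w - 4)*(w^3 - 7*w^2 + 10*w) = (w - 5)*(w - 4)*(w^2 - 2*w) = (w - 5)*(w - 4)*(w - 2)*(w)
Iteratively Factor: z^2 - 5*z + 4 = (z - 1)*(z - 4)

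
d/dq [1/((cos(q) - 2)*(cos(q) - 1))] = (2*cos(q) - 3)*sin(q)/((cos(q) - 2)^2*(cos(q) - 1)^2)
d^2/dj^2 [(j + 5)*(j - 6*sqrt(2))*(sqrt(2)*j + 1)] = 6*sqrt(2)*j - 22 + 10*sqrt(2)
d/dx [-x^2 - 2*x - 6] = -2*x - 2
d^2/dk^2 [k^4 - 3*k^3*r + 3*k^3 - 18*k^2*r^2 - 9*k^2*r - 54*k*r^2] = 12*k^2 - 18*k*r + 18*k - 36*r^2 - 18*r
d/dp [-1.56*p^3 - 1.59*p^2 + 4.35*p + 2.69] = -4.68*p^2 - 3.18*p + 4.35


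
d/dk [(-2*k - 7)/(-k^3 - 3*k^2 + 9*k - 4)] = (-4*k^3 - 27*k^2 - 42*k + 71)/(k^6 + 6*k^5 - 9*k^4 - 46*k^3 + 105*k^2 - 72*k + 16)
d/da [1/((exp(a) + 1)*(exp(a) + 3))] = 2*(-exp(a) - 2)*exp(a)/(exp(4*a) + 8*exp(3*a) + 22*exp(2*a) + 24*exp(a) + 9)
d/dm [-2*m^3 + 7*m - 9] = 7 - 6*m^2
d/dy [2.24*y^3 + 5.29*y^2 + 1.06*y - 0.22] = 6.72*y^2 + 10.58*y + 1.06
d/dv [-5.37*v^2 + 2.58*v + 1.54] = 2.58 - 10.74*v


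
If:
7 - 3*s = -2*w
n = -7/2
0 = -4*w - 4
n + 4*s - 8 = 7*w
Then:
No Solution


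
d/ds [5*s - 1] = 5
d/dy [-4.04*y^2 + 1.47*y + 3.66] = 1.47 - 8.08*y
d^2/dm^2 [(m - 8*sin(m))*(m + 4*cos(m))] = 8*m*sin(m) - 4*m*cos(m) - 8*sin(m) + 64*sin(2*m) - 16*cos(m) + 2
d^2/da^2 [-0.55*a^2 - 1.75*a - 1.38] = -1.10000000000000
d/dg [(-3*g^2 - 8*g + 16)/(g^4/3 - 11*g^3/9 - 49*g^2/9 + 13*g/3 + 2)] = 9*(18*g^5 + 39*g^4 - 368*g^3 + 19*g^2 + 1460*g - 768)/(9*g^8 - 66*g^7 - 173*g^6 + 1312*g^5 + 1651*g^4 - 4218*g^3 - 243*g^2 + 1404*g + 324)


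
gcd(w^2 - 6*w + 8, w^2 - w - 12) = w - 4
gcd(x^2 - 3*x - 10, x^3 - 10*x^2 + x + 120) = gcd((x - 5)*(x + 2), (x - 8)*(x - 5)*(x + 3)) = x - 5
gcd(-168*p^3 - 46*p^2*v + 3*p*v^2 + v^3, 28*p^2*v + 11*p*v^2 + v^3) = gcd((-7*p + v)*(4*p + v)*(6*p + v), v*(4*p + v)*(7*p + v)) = 4*p + v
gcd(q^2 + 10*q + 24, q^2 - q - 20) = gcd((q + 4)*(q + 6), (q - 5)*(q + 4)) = q + 4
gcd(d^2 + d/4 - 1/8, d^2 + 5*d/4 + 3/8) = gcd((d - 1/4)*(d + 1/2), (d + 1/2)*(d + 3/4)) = d + 1/2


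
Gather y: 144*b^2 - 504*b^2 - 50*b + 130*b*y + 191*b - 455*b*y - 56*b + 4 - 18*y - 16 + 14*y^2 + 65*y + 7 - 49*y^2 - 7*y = -360*b^2 + 85*b - 35*y^2 + y*(40 - 325*b) - 5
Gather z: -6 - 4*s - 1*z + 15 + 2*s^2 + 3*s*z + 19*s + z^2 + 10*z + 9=2*s^2 + 15*s + z^2 + z*(3*s + 9) + 18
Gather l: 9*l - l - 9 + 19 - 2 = 8*l + 8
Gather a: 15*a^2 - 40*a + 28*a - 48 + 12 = 15*a^2 - 12*a - 36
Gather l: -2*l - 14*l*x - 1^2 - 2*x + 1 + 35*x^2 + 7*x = l*(-14*x - 2) + 35*x^2 + 5*x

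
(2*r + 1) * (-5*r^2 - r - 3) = -10*r^3 - 7*r^2 - 7*r - 3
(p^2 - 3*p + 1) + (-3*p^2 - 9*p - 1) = -2*p^2 - 12*p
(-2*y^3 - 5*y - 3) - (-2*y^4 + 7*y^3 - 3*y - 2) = 2*y^4 - 9*y^3 - 2*y - 1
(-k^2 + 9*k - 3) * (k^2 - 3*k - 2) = -k^4 + 12*k^3 - 28*k^2 - 9*k + 6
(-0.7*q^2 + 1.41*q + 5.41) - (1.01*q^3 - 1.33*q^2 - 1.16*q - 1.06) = -1.01*q^3 + 0.63*q^2 + 2.57*q + 6.47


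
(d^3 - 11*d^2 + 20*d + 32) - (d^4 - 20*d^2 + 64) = -d^4 + d^3 + 9*d^2 + 20*d - 32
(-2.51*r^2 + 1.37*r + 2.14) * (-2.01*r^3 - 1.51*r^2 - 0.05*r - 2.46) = 5.0451*r^5 + 1.0364*r^4 - 6.2446*r^3 + 2.8747*r^2 - 3.4772*r - 5.2644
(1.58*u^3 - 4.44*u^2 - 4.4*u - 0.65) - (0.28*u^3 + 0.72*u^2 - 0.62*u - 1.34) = 1.3*u^3 - 5.16*u^2 - 3.78*u + 0.69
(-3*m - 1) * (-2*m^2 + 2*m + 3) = 6*m^3 - 4*m^2 - 11*m - 3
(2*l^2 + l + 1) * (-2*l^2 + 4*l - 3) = -4*l^4 + 6*l^3 - 4*l^2 + l - 3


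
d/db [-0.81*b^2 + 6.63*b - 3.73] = 6.63 - 1.62*b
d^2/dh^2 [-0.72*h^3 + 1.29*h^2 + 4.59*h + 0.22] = 2.58 - 4.32*h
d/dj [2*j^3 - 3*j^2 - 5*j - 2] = 6*j^2 - 6*j - 5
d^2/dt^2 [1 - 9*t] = 0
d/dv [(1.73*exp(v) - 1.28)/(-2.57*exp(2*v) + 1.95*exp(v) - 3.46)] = (4.4461*exp(2*v) - 6.5792*exp(v) - 3.4898)*exp(v)/(6.6049*exp(4*v) - 10.023*exp(3*v) + 21.5869*exp(2*v) - 13.494*exp(v) + 11.9716)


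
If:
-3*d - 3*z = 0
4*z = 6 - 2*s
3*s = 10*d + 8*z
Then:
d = -9/4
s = -3/2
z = 9/4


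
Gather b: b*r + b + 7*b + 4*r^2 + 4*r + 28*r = b*(r + 8) + 4*r^2 + 32*r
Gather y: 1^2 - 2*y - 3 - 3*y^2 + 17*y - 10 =-3*y^2 + 15*y - 12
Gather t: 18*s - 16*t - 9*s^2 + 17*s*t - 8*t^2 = -9*s^2 + 18*s - 8*t^2 + t*(17*s - 16)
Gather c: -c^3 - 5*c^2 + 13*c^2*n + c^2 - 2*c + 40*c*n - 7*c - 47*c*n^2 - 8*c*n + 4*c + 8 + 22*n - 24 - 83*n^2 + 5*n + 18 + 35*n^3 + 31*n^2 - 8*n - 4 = -c^3 + c^2*(13*n - 4) + c*(-47*n^2 + 32*n - 5) + 35*n^3 - 52*n^2 + 19*n - 2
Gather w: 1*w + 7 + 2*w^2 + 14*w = 2*w^2 + 15*w + 7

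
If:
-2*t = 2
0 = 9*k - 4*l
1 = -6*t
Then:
No Solution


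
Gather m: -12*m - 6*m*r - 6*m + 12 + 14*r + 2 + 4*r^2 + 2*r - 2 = m*(-6*r - 18) + 4*r^2 + 16*r + 12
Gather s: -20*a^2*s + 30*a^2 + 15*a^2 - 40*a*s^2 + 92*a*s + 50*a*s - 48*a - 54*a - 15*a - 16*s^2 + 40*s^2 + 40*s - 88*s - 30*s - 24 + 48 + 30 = 45*a^2 - 117*a + s^2*(24 - 40*a) + s*(-20*a^2 + 142*a - 78) + 54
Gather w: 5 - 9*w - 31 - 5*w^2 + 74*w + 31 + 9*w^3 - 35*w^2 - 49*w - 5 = 9*w^3 - 40*w^2 + 16*w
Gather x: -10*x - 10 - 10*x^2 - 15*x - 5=-10*x^2 - 25*x - 15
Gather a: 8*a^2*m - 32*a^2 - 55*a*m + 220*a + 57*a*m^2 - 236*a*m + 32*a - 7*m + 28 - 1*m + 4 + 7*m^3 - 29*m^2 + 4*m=a^2*(8*m - 32) + a*(57*m^2 - 291*m + 252) + 7*m^3 - 29*m^2 - 4*m + 32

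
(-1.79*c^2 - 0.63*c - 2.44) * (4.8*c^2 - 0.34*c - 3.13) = -8.592*c^4 - 2.4154*c^3 - 5.8951*c^2 + 2.8015*c + 7.6372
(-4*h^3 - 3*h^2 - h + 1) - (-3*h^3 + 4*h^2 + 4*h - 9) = -h^3 - 7*h^2 - 5*h + 10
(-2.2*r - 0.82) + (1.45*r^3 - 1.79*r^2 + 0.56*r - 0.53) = 1.45*r^3 - 1.79*r^2 - 1.64*r - 1.35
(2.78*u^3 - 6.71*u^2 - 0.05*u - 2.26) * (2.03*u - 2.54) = 5.6434*u^4 - 20.6825*u^3 + 16.9419*u^2 - 4.4608*u + 5.7404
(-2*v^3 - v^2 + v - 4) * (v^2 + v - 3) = -2*v^5 - 3*v^4 + 6*v^3 - 7*v + 12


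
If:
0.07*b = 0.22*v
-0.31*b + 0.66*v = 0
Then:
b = 0.00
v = 0.00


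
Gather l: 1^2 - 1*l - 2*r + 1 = -l - 2*r + 2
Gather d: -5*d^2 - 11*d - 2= -5*d^2 - 11*d - 2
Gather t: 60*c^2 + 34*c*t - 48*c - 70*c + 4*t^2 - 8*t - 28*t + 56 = 60*c^2 - 118*c + 4*t^2 + t*(34*c - 36) + 56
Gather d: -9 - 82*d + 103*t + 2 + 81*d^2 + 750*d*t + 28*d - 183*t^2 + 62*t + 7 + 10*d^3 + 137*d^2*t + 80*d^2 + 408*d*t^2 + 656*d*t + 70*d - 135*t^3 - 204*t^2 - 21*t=10*d^3 + d^2*(137*t + 161) + d*(408*t^2 + 1406*t + 16) - 135*t^3 - 387*t^2 + 144*t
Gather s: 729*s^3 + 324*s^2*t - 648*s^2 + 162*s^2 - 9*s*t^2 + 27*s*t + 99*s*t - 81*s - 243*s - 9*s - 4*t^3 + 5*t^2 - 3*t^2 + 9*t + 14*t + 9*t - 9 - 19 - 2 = 729*s^3 + s^2*(324*t - 486) + s*(-9*t^2 + 126*t - 333) - 4*t^3 + 2*t^2 + 32*t - 30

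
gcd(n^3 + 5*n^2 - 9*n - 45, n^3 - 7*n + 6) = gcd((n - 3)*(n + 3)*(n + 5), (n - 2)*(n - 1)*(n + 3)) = n + 3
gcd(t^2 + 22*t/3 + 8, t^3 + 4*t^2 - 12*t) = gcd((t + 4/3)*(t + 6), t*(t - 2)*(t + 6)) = t + 6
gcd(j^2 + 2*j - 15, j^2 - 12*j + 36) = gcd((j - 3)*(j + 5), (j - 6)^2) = 1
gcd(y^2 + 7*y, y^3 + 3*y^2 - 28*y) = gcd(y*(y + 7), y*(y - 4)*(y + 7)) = y^2 + 7*y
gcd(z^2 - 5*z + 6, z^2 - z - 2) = z - 2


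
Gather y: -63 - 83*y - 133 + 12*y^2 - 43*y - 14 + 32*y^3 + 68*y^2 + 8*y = 32*y^3 + 80*y^2 - 118*y - 210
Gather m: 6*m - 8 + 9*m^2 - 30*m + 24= 9*m^2 - 24*m + 16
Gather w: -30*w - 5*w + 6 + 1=7 - 35*w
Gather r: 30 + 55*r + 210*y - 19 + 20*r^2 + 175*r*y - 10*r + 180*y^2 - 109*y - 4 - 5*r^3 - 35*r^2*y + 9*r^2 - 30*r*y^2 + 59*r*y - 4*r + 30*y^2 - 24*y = -5*r^3 + r^2*(29 - 35*y) + r*(-30*y^2 + 234*y + 41) + 210*y^2 + 77*y + 7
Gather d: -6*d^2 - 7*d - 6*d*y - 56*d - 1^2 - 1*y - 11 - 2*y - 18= -6*d^2 + d*(-6*y - 63) - 3*y - 30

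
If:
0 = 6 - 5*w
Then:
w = 6/5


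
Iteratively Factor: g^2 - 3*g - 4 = (g - 4)*(g + 1)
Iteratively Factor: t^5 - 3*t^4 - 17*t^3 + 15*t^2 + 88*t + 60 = (t - 3)*(t^4 - 17*t^2 - 36*t - 20) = (t - 3)*(t + 2)*(t^3 - 2*t^2 - 13*t - 10) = (t - 3)*(t + 2)^2*(t^2 - 4*t - 5) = (t - 5)*(t - 3)*(t + 2)^2*(t + 1)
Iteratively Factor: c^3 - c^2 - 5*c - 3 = (c + 1)*(c^2 - 2*c - 3) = (c - 3)*(c + 1)*(c + 1)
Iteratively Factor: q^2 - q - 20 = (q + 4)*(q - 5)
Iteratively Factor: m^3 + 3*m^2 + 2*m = (m)*(m^2 + 3*m + 2) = m*(m + 1)*(m + 2)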